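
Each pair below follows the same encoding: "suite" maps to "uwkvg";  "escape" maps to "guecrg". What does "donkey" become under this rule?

fqpmga

Compare letters: s→u is +2, u→w is +2, i→k is +2 — a constant shift. This is a Caesar cipher with shift 2.
Applying it to donkey: d+2=f, o+2=q, n+2=p, k+2=m, e+2=g, y+2=a.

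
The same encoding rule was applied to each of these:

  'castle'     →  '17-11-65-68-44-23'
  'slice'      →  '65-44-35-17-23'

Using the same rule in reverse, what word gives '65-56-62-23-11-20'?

c(#3)→17 and a(#1)→11: differences scale by 3, so n = 3·pos + 8. Each letter becomes 3×(its alphabet position, a=1..z=26) + 8.
Decoding 65-56-62-23-11-20: 65→(65−8)÷3=19=s, 56→(56−8)÷3=16=p, 62→(62−8)÷3=18=r, 23→(23−8)÷3=5=e, 11→(11−8)÷3=1=a, 20→(20−8)÷3=4=d.

spread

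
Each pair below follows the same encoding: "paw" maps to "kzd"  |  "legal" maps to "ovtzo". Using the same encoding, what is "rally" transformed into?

Each pair mirrors across the alphabet (p↔k, a↔z, w↔d): positions sum to 25. This is the alphabet-reversal cipher (Atbash): a becomes z, b becomes y, etc.
Applying it to rally: r↔i, a↔z, l↔o, l↔o, y↔b.

izoob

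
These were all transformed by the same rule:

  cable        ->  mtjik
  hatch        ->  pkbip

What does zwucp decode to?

The word is reversed, then every letter is shifted forward by 8.
Reversing it on zwucp: shift back: z−8=r, w−8=o, u−8=m, c−8=u, p−8=h → romuh; then reverse → humor.

humor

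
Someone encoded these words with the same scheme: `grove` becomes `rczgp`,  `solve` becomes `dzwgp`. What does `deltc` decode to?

stair

It's a constant shift of +11 (ROT11).
Decoding deltc: d−11=s, e−11=t, l−11=a, t−11=i, c−11=r.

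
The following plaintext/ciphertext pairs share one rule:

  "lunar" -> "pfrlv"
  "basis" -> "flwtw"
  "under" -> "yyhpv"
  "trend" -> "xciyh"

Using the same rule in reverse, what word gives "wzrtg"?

sonic

Shifts by position in lunar: pos 0: l→p (+4), pos 1: u→f (+11), pos 2: n→r (+4), pos 3: a→l (+11) — repeating every 2. The shifts repeat in a cycle of length 2: positions 0,1,… shift by +4, +11, then the pattern repeats.
Decoding wzrtg: w−4=s, z−11=o, r−4=n, t−11=i, g−4=c.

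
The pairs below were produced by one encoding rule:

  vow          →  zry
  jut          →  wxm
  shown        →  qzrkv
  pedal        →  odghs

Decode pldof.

claim

The output letters match the input read backwards, each shifted +3: vow reversed is wov. Read the word backwards and shift each letter +3.
Reversing it on pldof: shift back: p−3=m, l−3=i, d−3=a, o−3=l, f−3=c → mialc; then reverse → claim.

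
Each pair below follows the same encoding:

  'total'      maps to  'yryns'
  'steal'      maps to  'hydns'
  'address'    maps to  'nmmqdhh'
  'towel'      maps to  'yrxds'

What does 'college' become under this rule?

t(19)→y(24) and o(14)→r(17) fit y≡17x+13 (mod 26); the inverse of 17 mod 26 is 23. This is an affine cipher: with a=0,…,z=25, each position x becomes (17x+13) mod 26.
Applying it to college: c(2)→17·2+13≡21=v; o(14)→17·14+13≡17=r; l(11)→17·11+13≡18=s; l(11)→17·11+13≡18=s; e(4)→17·4+13≡3=d; g(6)→17·6+13≡11=l; e(4)→17·4+13≡3=d (all mod 26).

vrssdld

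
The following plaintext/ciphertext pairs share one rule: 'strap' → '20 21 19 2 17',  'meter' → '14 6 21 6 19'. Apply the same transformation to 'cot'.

s is letter #19 and maps to 20: an offset of 1. Each letter is replaced by its alphabet position (a=1..z=26) + 1.
On cot: c=3→4, o=15→16, t=20→21.

4 16 21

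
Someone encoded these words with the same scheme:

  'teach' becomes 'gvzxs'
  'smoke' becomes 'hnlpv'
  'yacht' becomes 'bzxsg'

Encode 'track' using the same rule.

Each pair mirrors across the alphabet (t↔g, e↔v, a↔z): positions sum to 25. Letters are reflected about the middle of the alphabet (position → 25−position): Atbash.
For track: t↔g, r↔i, a↔z, c↔x, k↔p.

gizxp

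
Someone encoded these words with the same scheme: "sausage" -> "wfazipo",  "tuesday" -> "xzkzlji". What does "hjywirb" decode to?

In sausage: s→w is +4, a→f is +5, u→a is +6, s→z is +7 — the shift increases by 1 each position. Letter i (0-indexed) is shifted by i+4, so successive shifts are 4, 5, 6, ….
Undoing it on hjywirb: h−4=d, j−5=e, y−6=s, w−7=p, i−8=a, r−9=i, b−10=r.

despair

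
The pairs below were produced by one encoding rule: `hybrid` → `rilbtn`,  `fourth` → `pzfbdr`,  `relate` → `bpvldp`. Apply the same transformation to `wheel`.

The shift depends on letter class: consonant h→r is +10, but vowel i→t is +11. The rule splits by letter class: vowels +11, consonants +10.
For wheel: w(cons)+10=g, h(cons)+10=r, e(vowel)+11=p, e(vowel)+11=p, l(cons)+10=v.

grppv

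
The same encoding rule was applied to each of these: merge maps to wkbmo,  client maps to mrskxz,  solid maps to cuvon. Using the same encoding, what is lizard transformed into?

Shifts by position in merge: pos 0: m→w (+10), pos 1: e→k (+6), pos 2: r→b (+10), pos 3: g→m (+6) — repeating every 2. A repeating key of period 2 is used — shifts +10, +6 over and over.
On lizard: l+10=v, i+6=o, z+10=j, a+6=g, r+10=b, d+6=j.

vojgbj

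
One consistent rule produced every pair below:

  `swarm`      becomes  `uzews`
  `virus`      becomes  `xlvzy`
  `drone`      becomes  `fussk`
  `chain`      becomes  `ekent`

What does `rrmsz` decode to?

In swarm: s→u is +2, w→z is +3, a→e is +4, r→w is +5 — the shift increases by 1 each position. Each letter shifts forward by (position + 2), i.e. 2, 3, 4, … — the shift grows by one for each successive letter.
Undoing it on rrmsz: r−2=p, r−3=o, m−4=i, s−5=n, z−6=t.

point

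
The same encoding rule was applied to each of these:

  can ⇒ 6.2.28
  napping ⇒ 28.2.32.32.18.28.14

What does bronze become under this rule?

The formula is n = 2×(alphabet index, a=1).
For bronze: b=2→4, r=18→36, o=15→30, n=14→28, z=26→52, e=5→10.

4.36.30.28.52.10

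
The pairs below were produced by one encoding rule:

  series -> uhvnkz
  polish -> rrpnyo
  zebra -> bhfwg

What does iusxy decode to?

Each letter shifts forward by (position + 2), i.e. 2, 3, 4, … — the shift grows by one for each successive letter.
Decoding iusxy: i−2=g, u−3=r, s−4=o, x−5=s, y−6=s.

gross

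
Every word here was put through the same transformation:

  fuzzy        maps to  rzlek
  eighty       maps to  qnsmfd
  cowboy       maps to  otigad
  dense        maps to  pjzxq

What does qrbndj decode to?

Shifts by position in fuzzy: pos 0: f→r (+12), pos 1: u→z (+5), pos 2: z→l (+12), pos 3: z→e (+5) — repeating every 2. A repeating key of period 2 is used — shifts +12, +5 over and over.
Undoing it on qrbndj: q−12=e, r−5=m, b−12=p, n−5=i, d−12=r, j−5=e.

empire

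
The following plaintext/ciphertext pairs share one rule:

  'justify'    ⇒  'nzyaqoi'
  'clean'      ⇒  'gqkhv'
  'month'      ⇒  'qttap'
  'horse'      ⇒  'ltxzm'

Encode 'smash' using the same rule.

wrgzp

In justify: j→n is +4, u→z is +5, s→y is +6, t→a is +7 — the shift increases by 1 each position. Each letter shifts forward by (position + 4), i.e. 4, 5, 6, … — the shift grows by one for each successive letter.
Applying it to smash: s+4=w, m+5=r, a+6=g, s+7=z, h+8=p.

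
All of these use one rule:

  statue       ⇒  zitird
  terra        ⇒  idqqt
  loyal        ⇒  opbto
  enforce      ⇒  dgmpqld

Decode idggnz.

s(18)→z(25) and t(19)→i(8) fit y≡9x+19 (mod 26); the inverse of 9 mod 26 is 3. Treating letters as 0–25, the rule is x ↦ 9x + 19 (mod 26).
Decoding idggnz: i(8)→3·(8−19)≡19=t; d(3)→3·(3−19)≡4=e; g(6)→3·(6−19)≡13=n; g(6)→3·(6−19)≡13=n; n(13)→3·(13−19)≡8=i; z(25)→3·(25−19)≡18=s (all mod 26).

tennis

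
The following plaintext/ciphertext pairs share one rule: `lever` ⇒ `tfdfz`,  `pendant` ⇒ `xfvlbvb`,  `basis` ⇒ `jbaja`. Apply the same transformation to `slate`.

atbbf

The shift depends on letter class: consonant l→t is +8, but vowel e→f is +1. Two shifts are in play — +1 for a/e/i/o/u, +8 for every other letter.
For slate: s(cons)+8=a, l(cons)+8=t, a(vowel)+1=b, t(cons)+8=b, e(vowel)+1=f.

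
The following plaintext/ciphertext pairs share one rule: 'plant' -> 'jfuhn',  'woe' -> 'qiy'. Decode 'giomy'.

mouse

Compare letters: p→j is +20, l→f is +20, a→u is +20 — a constant shift. Every letter moves 20 places later in the alphabet, wrapping around z→a.
Reversing it on giomy: g−20=m, i−20=o, o−20=u, m−20=s, y−20=e.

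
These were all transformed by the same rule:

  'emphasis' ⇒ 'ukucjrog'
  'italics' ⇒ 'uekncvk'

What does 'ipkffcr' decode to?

padding

The output letters match the input read backwards, each shifted +2: emphasis reversed is sisahpme. Read the word backwards and shift each letter +2.
Undoing it on ipkffcr: shift back: i−2=g, p−2=n, k−2=i, f−2=d, f−2=d, c−2=a, r−2=p → gniddap; then reverse → padding.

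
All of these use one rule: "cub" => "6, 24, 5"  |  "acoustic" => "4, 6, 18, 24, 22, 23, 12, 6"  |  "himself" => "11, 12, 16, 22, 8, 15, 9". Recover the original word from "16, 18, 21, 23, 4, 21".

mortar

c is letter #3 and maps to 6: an offset of 3. The number is (letter's place in the alphabet, a=1) + 3.
Reversing it on 16, 18, 21, 23, 4, 21: 16→(16−3)÷1=13=m, 18→(18−3)÷1=15=o, 21→(21−3)÷1=18=r, 23→(23−3)÷1=20=t, 4→(4−3)÷1=1=a, 21→(21−3)÷1=18=r.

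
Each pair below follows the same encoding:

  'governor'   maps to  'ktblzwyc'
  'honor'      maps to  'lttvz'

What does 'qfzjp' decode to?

In governor: g→k is +4, o→t is +5, v→b is +6, e→l is +7 — the shift increases by 1 each position. Each letter shifts forward by (position + 4), i.e. 4, 5, 6, … — the shift grows by one for each successive letter.
Undoing it on qfzjp: q−4=m, f−5=a, z−6=t, j−7=c, p−8=h.

match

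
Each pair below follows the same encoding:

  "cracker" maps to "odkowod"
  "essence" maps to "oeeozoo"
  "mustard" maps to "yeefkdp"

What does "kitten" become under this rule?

wsffoz

The shift depends on letter class: consonant c→o is +12, but vowel a→k is +10. Two shifts are in play — +10 for a/e/i/o/u, +12 for every other letter.
For kitten: k(cons)+12=w, i(vowel)+10=s, t(cons)+12=f, t(cons)+12=f, e(vowel)+10=o, n(cons)+12=z.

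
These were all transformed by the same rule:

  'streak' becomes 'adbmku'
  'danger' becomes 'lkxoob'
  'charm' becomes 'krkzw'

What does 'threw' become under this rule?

Shifts by position in streak: pos 0: s→a (+8), pos 1: t→d (+10), pos 2: r→b (+10), pos 3: e→m (+8), pos 4: a→k (+10), pos 5: k→u (+10) — repeating every 3. It's a Vigenère-style cipher with numeric key [8,10,10]: position i shifts by key[i mod 3].
For threw: t+8=b, h+10=r, r+10=b, e+8=m, w+10=g.

brbmg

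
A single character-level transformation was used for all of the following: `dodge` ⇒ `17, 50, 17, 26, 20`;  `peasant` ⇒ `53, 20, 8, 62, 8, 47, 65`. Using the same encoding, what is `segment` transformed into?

d(#4)→17 and o(#15)→50: differences scale by 3, so n = 3·pos + 5. With a=1..z=26, the number is 3·pos + 5.
On segment: s=19→62, e=5→20, g=7→26, m=13→44, e=5→20, n=14→47, t=20→65.

62, 20, 26, 44, 20, 47, 65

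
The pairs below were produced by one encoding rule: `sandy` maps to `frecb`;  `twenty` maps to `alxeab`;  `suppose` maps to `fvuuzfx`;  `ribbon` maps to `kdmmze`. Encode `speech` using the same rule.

s(18)→f(5) and a(0)→r(17) fit y≡21x+17 (mod 26); the inverse of 21 mod 26 is 5. Each letter's alphabet position (a=0..z=25) is mapped through 21·x+17 mod 26 — an affine cipher.
Applying it to speech: s(18)→21·18+17≡5=f; p(15)→21·15+17≡20=u; e(4)→21·4+17≡23=x; e(4)→21·4+17≡23=x; c(2)→21·2+17≡7=h; h(7)→21·7+17≡8=i (all mod 26).

fuxxhi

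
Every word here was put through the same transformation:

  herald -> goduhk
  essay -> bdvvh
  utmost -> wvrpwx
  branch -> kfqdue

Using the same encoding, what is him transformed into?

plk

The output letters match the input read backwards, each shifted +3: herald reversed is dlareh. Two steps: reverse the string, then apply a Caesar shift of +3.
For him: reverse → mih; then shift: m+3=p, i+3=l, h+3=k.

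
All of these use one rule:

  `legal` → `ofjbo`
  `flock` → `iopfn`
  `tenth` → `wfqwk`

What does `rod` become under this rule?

The shift depends on letter class: consonant l→o is +3, but vowel e→f is +1. The rule splits by letter class: vowels +1, consonants +3.
For rod: r(cons)+3=u, o(vowel)+1=p, d(cons)+3=g.

upg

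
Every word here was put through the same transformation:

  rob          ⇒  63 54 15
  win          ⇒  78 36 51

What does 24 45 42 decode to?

elk

r(#18)→63 and o(#15)→54: differences scale by 3, so n = 3·pos + 9. Each letter becomes 3×(its alphabet position, a=1..z=26) + 9.
Decoding 24 45 42: 24→(24−9)÷3=5=e, 45→(45−9)÷3=12=l, 42→(42−9)÷3=11=k.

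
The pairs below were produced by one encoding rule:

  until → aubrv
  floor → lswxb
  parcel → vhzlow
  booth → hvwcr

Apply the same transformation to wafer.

In until: u→a is +6, n→u is +7, t→b is +8, i→r is +9 — the shift increases by 1 each position. Each letter shifts forward by (position + 6), i.e. 6, 7, 8, … — the shift grows by one for each successive letter.
For wafer: w+6=c, a+7=h, f+8=n, e+9=n, r+10=b.

chnnb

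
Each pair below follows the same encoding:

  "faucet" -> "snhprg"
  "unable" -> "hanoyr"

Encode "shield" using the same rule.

This is a Caesar cipher with shift 13.
For shield: s+13=f, h+13=u, i+13=v, e+13=r, l+13=y, d+13=q.

fuvryq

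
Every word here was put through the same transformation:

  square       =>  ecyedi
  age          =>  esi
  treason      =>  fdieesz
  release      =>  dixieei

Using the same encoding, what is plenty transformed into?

The shift depends on letter class: consonant s→e is +12, but vowel u→y is +4. Vowels shift forward by 4 and consonants shift forward by 12.
On plenty: p(cons)+12=b, l(cons)+12=x, e(vowel)+4=i, n(cons)+12=z, t(cons)+12=f, y(cons)+12=k.

bxizfk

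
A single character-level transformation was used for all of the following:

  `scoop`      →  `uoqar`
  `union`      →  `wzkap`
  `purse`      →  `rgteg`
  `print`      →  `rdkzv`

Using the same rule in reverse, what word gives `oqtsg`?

It's a Vigenère-style cipher with numeric key [2,12]: position i shifts by key[i mod 2].
Decoding oqtsg: o−2=m, q−12=e, t−2=r, s−12=g, g−2=e.

merge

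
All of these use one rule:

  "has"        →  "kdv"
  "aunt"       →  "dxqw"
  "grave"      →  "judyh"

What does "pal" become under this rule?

Compare letters: h→k is +3, a→d is +3, s→v is +3 — a constant shift. Every letter moves 3 places later in the alphabet, wrapping around z→a.
On pal: p+3=s, a+3=d, l+3=o.

sdo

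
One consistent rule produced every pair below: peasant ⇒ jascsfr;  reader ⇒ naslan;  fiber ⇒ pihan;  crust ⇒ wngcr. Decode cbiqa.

This is an affine cipher: with a=0,…,z=25, each position x becomes (15x+18) mod 26.
Undoing it on cbiqa: c(2)→7·(2−18)≡18=s; b(1)→7·(1−18)≡11=l; i(8)→7·(8−18)≡8=i; q(16)→7·(16−18)≡12=m; a(0)→7·(0−18)≡4=e (all mod 26).

slime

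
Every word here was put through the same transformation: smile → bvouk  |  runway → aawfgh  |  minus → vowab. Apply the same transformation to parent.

ygakwc

The shift depends on letter class: consonant s→b is +9, but vowel i→o is +6. The rule splits by letter class: vowels +6, consonants +9.
Applying it to parent: p(cons)+9=y, a(vowel)+6=g, r(cons)+9=a, e(vowel)+6=k, n(cons)+9=w, t(cons)+9=c.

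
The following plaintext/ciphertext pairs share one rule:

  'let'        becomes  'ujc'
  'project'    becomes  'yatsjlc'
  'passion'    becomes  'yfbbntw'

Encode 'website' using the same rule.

The shift depends on letter class: consonant l→u is +9, but vowel e→j is +5. Vowels shift forward by 5 and consonants shift forward by 9.
On website: w(cons)+9=f, e(vowel)+5=j, b(cons)+9=k, s(cons)+9=b, i(vowel)+5=n, t(cons)+9=c, e(vowel)+5=j.

fjkbncj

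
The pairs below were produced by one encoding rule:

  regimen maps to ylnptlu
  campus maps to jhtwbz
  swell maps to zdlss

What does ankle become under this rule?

Every letter moves 7 places later in the alphabet, wrapping around z→a.
On ankle: a+7=h, n+7=u, k+7=r, l+7=s, e+7=l.

hursl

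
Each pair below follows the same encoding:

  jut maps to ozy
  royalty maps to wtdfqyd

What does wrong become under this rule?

bwtsl

Compare letters: j→o is +5, u→z is +5, t→y is +5 — a constant shift. Every letter moves 5 places later in the alphabet, wrapping around z→a.
Applying it to wrong: w+5=b, r+5=w, o+5=t, n+5=s, g+5=l.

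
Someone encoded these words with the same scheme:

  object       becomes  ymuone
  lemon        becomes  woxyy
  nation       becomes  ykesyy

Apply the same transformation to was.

hkd

The shift depends on letter class: consonant b→m is +11, but vowel o→y is +10. Two shifts are in play — +10 for a/e/i/o/u, +11 for every other letter.
Applying it to was: w(cons)+11=h, a(vowel)+10=k, s(cons)+11=d.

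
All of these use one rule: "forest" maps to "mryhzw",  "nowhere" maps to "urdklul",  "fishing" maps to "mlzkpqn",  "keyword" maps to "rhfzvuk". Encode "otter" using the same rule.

Shifts by position in forest: pos 0: f→m (+7), pos 1: o→r (+3), pos 2: r→y (+7), pos 3: e→h (+3) — repeating every 2. It's a Vigenère-style cipher with numeric key [7,3]: position i shifts by key[i mod 2].
Applying it to otter: o+7=v, t+3=w, t+7=a, e+3=h, r+7=y.

vwahy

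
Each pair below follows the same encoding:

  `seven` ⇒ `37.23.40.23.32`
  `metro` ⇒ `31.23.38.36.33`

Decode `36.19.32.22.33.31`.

random

s is letter #19 and maps to 37: an offset of 18. The number is (letter's place in the alphabet, a=1) + 18.
Decoding 36.19.32.22.33.31: 36→(36−18)÷1=18=r, 19→(19−18)÷1=1=a, 32→(32−18)÷1=14=n, 22→(22−18)÷1=4=d, 33→(33−18)÷1=15=o, 31→(31−18)÷1=13=m.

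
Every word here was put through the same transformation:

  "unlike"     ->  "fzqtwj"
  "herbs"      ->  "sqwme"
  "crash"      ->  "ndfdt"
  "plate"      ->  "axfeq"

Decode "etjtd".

Shifts by position in unlike: pos 0: u→f (+11), pos 1: n→z (+12), pos 2: l→q (+5), pos 3: i→t (+11), pos 4: k→w (+12), pos 5: e→j (+5) — repeating every 3. A repeating key of period 3 is used — shifts +11, +12, +5 over and over.
Undoing it on etjtd: e−11=t, t−12=h, j−5=e, t−11=i, d−12=r.

their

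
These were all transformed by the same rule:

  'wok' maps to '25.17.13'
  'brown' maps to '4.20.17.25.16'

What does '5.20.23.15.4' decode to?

Each letter is replaced by its alphabet position (a=1..z=26) + 2.
Decoding 5.20.23.15.4: 5→(5−2)÷1=3=c, 20→(20−2)÷1=18=r, 23→(23−2)÷1=21=u, 15→(15−2)÷1=13=m, 4→(4−2)÷1=2=b.

crumb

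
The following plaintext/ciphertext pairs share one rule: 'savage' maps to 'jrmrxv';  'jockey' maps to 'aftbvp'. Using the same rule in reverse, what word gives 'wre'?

Compare letters: s→j is +17, a→r is +17, v→m is +17 — a constant shift. It's a constant shift of +17 (ROT17).
Undoing it on wre: w−17=f, r−17=a, e−17=n.

fan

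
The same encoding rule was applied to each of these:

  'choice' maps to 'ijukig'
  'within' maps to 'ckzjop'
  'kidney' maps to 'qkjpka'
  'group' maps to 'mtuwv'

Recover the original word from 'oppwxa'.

injury

Shifts by position in choice: pos 0: c→i (+6), pos 1: h→j (+2), pos 2: o→u (+6), pos 3: i→k (+2) — repeating every 2. It's a Vigenère-style cipher with numeric key [6,2]: position i shifts by key[i mod 2].
Reversing it on oppwxa: o−6=i, p−2=n, p−6=j, w−2=u, x−6=r, a−2=y.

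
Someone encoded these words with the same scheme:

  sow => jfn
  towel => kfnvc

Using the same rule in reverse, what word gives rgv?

ape

This is a Caesar cipher with shift 17.
Reversing it on rgv: r−17=a, g−17=p, v−17=e.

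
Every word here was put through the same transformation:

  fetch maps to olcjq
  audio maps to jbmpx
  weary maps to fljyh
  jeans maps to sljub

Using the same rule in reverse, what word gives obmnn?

A repeating key of period 2 is used — shifts +9, +7 over and over.
Reversing it on obmnn: o−9=f, b−7=u, m−9=d, n−7=g, n−9=e.

fudge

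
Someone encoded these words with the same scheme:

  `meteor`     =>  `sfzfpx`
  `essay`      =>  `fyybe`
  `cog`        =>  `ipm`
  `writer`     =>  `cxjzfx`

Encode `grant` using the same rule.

mxbtz

The rule splits by letter class: vowels +1, consonants +6.
For grant: g(cons)+6=m, r(cons)+6=x, a(vowel)+1=b, n(cons)+6=t, t(cons)+6=z.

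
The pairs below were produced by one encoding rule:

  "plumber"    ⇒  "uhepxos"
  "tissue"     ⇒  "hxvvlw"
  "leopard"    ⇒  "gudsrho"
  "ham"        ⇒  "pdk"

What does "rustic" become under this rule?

Read the word backwards and shift each letter +3.
Applying it to rustic: reverse → citsur; then shift: c+3=f, i+3=l, t+3=w, s+3=v, u+3=x, r+3=u.

flwvxu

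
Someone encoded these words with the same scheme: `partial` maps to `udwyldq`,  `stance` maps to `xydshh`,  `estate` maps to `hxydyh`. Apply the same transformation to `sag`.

The shift depends on letter class: consonant p→u is +5, but vowel a→d is +3. Two shifts are in play — +3 for a/e/i/o/u, +5 for every other letter.
On sag: s(cons)+5=x, a(vowel)+3=d, g(cons)+5=l.

xdl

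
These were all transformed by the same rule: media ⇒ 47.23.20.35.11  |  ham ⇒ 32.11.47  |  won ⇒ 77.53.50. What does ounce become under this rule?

m(#13)→47 and e(#5)→23: differences scale by 3, so n = 3·pos + 8. The formula is n = 3×(alphabet index, a=1) + 8.
Applying it to ounce: o=15→53, u=21→71, n=14→50, c=3→17, e=5→23.

53.71.50.17.23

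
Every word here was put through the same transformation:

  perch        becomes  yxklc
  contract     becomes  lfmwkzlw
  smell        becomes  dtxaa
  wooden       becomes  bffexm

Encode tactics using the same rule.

p(15)→y(24) and e(4)→x(23) fit y≡19x+25 (mod 26); the inverse of 19 mod 26 is 11. This is an affine cipher: with a=0,…,z=25, each position x becomes (19x+25) mod 26.
On tactics: t(19)→19·19+25≡22=w; a(0)→19·0+25≡25=z; c(2)→19·2+25≡11=l; t(19)→19·19+25≡22=w; i(8)→19·8+25≡21=v; c(2)→19·2+25≡11=l; s(18)→19·18+25≡3=d (all mod 26).

wzlwvld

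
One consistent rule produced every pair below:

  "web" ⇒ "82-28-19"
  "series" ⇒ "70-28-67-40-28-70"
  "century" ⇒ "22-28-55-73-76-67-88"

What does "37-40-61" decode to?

hip

w(#23)→82 and e(#5)→28: differences scale by 3, so n = 3·pos + 13. The formula is n = 3×(alphabet index, a=1) + 13.
Decoding 37-40-61: 37→(37−13)÷3=8=h, 40→(40−13)÷3=9=i, 61→(61−13)÷3=16=p.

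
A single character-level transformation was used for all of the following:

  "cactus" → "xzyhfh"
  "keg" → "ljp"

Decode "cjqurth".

The output letters match the input read backwards, each shifted +5: cactus reversed is sutcac. Two steps: reverse the string, then apply a Caesar shift of +5.
Decoding cjqurth: shift back: c−5=x, j−5=e, q−5=l, u−5=p, r−5=m, t−5=o, h−5=c → xelpmoc; then reverse → complex.

complex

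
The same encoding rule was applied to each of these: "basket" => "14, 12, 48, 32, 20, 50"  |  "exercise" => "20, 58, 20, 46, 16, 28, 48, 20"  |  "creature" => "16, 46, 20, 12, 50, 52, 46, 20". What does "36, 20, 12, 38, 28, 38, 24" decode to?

b(#2)→14 and a(#1)→12: differences scale by 2, so n = 2·pos + 10. The formula is n = 2×(alphabet index, a=1) + 10.
Decoding 36, 20, 12, 38, 28, 38, 24: 36→(36−10)÷2=13=m, 20→(20−10)÷2=5=e, 12→(12−10)÷2=1=a, 38→(38−10)÷2=14=n, 28→(28−10)÷2=9=i, 38→(38−10)÷2=14=n, 24→(24−10)÷2=7=g.

meaning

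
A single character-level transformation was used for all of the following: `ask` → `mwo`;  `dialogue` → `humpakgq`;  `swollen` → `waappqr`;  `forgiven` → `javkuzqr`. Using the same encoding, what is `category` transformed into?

gmxqkavc

The shift depends on letter class: consonant s→w is +4, but vowel a→m is +12. The rule splits by letter class: vowels +12, consonants +4.
For category: c(cons)+4=g, a(vowel)+12=m, t(cons)+4=x, e(vowel)+12=q, g(cons)+4=k, o(vowel)+12=a, r(cons)+4=v, y(cons)+4=c.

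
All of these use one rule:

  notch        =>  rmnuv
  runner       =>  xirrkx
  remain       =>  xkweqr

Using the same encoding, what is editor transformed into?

Each letter's alphabet position (a=0..z=25) is mapped through 21·x+4 mod 26 — an affine cipher.
On editor: e(4)→21·4+4≡10=k; d(3)→21·3+4≡15=p; i(8)→21·8+4≡16=q; t(19)→21·19+4≡13=n; o(14)→21·14+4≡12=m; r(17)→21·17+4≡23=x (all mod 26).

kpqnmx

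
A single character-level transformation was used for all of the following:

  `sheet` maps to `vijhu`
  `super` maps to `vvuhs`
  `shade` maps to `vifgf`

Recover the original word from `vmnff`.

Shifts by position in sheet: pos 0: s→v (+3), pos 1: h→i (+1), pos 2: e→j (+5), pos 3: e→h (+3), pos 4: t→u (+1) — repeating every 3. The shifts repeat in a cycle of length 3: positions 0,1,… shift by +3, +1, +5, then the pattern repeats.
Undoing it on vmnff: v−3=s, m−1=l, n−5=i, f−3=c, f−1=e.

slice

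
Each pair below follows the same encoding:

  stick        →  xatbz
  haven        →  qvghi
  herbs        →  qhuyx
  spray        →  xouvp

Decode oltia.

point

s(18)→x(23) and t(19)→a(0) fit y≡3x+21 (mod 26); the inverse of 3 mod 26 is 9. This is an affine cipher: with a=0,…,z=25, each position x becomes (3x+21) mod 26.
Reversing it on oltia: o(14)→9·(14−21)≡15=p; l(11)→9·(11−21)≡14=o; t(19)→9·(19−21)≡8=i; i(8)→9·(8−21)≡13=n; a(0)→9·(0−21)≡19=t (all mod 26).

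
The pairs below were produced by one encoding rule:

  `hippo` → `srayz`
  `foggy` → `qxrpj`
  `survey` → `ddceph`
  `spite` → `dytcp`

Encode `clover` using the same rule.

nuzepa

A repeating key of period 2 is used — shifts +11, +9 over and over.
On clover: c+11=n, l+9=u, o+11=z, v+9=e, e+11=p, r+9=a.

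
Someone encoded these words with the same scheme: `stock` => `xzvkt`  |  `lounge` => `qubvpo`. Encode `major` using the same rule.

In stock: s→x is +5, t→z is +6, o→v is +7, c→k is +8 — the shift increases by 1 each position. Each letter shifts forward by (position + 5), i.e. 5, 6, 7, … — the shift grows by one for each successive letter.
For major: m+5=r, a+6=g, j+7=q, o+8=w, r+9=a.

rgqwa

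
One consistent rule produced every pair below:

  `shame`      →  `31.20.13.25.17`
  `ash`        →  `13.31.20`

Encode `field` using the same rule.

s is letter #19 and maps to 31: an offset of 12. Each letter is replaced by its alphabet position (a=1..z=26) + 12.
For field: f=6→18, i=9→21, e=5→17, l=12→24, d=4→16.

18.21.17.24.16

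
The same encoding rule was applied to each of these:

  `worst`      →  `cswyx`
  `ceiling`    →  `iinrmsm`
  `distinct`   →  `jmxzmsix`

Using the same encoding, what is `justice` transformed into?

pyxzmhk

Shifts by position in worst: pos 0: w→c (+6), pos 1: o→s (+4), pos 2: r→w (+5), pos 3: s→y (+6), pos 4: t→x (+4) — repeating every 3. A repeating key of period 3 is used — shifts +6, +4, +5 over and over.
On justice: j+6=p, u+4=y, s+5=x, t+6=z, i+4=m, c+5=h, e+6=k.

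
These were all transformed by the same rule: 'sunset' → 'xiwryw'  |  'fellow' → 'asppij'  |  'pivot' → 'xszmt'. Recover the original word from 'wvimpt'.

The output letters match the input read backwards, each shifted +4: sunset reversed is tesnus. Two steps: reverse the string, then apply a Caesar shift of +4.
Undoing it on wvimpt: shift back: w−4=s, v−4=r, i−4=e, m−4=i, p−4=l, t−4=p → sreilp; then reverse → pliers.

pliers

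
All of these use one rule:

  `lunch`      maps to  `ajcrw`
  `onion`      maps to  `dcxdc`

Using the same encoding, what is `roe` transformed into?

gdt

It's a constant shift of +15 (ROT15).
For roe: r+15=g, o+15=d, e+15=t.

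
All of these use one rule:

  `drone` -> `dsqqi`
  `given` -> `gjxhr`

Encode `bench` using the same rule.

In drone: d→d is +0, r→s is +1, o→q is +2, n→q is +3 — the shift increases by 1 each position. Letter i (0-indexed) is shifted by i+0, so successive shifts are 0, 1, 2, ….
On bench: b+0=b, e+1=f, n+2=p, c+3=f, h+4=l.

bfpfl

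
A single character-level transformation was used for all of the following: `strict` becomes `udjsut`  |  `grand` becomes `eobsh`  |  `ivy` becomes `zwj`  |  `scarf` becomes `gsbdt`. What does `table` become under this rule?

The output letters match the input read backwards, each shifted +1: strict reversed is tcirts. Read the word backwards and shift each letter +1.
Applying it to table: reverse → elbat; then shift: e+1=f, l+1=m, b+1=c, a+1=b, t+1=u.

fmcbu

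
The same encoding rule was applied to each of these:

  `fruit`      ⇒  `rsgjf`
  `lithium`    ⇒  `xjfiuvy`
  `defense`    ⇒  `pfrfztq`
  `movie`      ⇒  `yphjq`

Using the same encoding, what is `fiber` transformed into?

Shifts by position in fruit: pos 0: f→r (+12), pos 1: r→s (+1), pos 2: u→g (+12), pos 3: i→j (+1) — repeating every 2. The shifts repeat in a cycle of length 2: positions 0,1,… shift by +12, +1, then the pattern repeats.
Applying it to fiber: f+12=r, i+1=j, b+12=n, e+1=f, r+12=d.

rjnfd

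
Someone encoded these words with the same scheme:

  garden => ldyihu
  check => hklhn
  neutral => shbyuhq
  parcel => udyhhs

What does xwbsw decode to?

Shifts by position in garden: pos 0: g→l (+5), pos 1: a→d (+3), pos 2: r→y (+7), pos 3: d→i (+5), pos 4: e→h (+3), pos 5: n→u (+7) — repeating every 3. The shifts repeat in a cycle of length 3: positions 0,1,… shift by +5, +3, +7, then the pattern repeats.
Undoing it on xwbsw: x−5=s, w−3=t, b−7=u, s−5=n, w−3=t.

stunt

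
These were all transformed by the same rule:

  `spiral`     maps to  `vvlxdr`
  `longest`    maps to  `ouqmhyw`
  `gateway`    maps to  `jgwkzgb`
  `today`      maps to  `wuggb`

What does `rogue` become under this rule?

Shifts by position in spiral: pos 0: s→v (+3), pos 1: p→v (+6), pos 2: i→l (+3), pos 3: r→x (+6) — repeating every 2. The shifts repeat in a cycle of length 2: positions 0,1,… shift by +3, +6, then the pattern repeats.
Applying it to rogue: r+3=u, o+6=u, g+3=j, u+6=a, e+3=h.

uujah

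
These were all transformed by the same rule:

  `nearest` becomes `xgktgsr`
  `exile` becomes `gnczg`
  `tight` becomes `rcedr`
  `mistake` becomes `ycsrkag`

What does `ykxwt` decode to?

Each letter's alphabet position (a=0..z=25) is mapped through 25·x+10 mod 26 — an affine cipher.
Decoding ykxwt: y(24)→25·(24−10)≡12=m; k(10)→25·(10−10)≡0=a; x(23)→25·(23−10)≡13=n; w(22)→25·(22−10)≡14=o; t(19)→25·(19−10)≡17=r (all mod 26).

manor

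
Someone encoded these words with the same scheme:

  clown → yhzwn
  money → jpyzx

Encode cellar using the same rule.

clwwpn

The output letters match the input read backwards, each shifted +11: clown reversed is nwolc. The word is reversed, then every letter is shifted forward by 11.
On cellar: reverse → rallec; then shift: r+11=c, a+11=l, l+11=w, l+11=w, e+11=p, c+11=n.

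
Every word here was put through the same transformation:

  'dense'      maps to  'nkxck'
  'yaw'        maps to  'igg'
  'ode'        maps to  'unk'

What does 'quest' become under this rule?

The shift depends on letter class: consonant d→n is +10, but vowel e→k is +6. Two shifts are in play — +6 for a/e/i/o/u, +10 for every other letter.
Applying it to quest: q(cons)+10=a, u(vowel)+6=a, e(vowel)+6=k, s(cons)+10=c, t(cons)+10=d.

aakcd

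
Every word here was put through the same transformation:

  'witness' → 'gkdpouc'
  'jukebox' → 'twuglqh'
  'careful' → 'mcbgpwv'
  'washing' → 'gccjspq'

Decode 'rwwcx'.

human

Shifts by position in witness: pos 0: w→g (+10), pos 1: i→k (+2), pos 2: t→d (+10), pos 3: n→p (+2) — repeating every 2. It's a Vigenère-style cipher with numeric key [10,2]: position i shifts by key[i mod 2].
Decoding rwwcx: r−10=h, w−2=u, w−10=m, c−2=a, x−10=n.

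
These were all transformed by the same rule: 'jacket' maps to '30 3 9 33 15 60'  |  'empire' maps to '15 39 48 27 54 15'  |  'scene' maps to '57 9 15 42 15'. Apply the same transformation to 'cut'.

Each letter becomes 3×(its alphabet position, a=1..z=26).
For cut: c=3→9, u=21→63, t=20→60.

9 63 60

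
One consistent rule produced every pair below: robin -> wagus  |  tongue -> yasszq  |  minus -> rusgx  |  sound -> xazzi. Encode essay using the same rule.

A repeating key of period 2 is used — shifts +5, +12 over and over.
On essay: e+5=j, s+12=e, s+5=x, a+12=m, y+5=d.

jexmd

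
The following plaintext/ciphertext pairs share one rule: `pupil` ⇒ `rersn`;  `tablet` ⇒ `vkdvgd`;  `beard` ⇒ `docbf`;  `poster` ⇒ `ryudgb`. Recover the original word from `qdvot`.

otter

Shifts by position in pupil: pos 0: p→r (+2), pos 1: u→e (+10), pos 2: p→r (+2), pos 3: i→s (+10) — repeating every 2. A repeating key of period 2 is used — shifts +2, +10 over and over.
Undoing it on qdvot: q−2=o, d−10=t, v−2=t, o−10=e, t−2=r.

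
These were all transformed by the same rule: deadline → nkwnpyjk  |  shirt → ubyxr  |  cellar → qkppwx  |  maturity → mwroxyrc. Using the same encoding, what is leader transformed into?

pkwnkx

Each letter's alphabet position (a=0..z=25) is mapped through 23·x+22 mod 26 — an affine cipher.
Applying it to leader: l(11)→23·11+22≡15=p; e(4)→23·4+22≡10=k; a(0)→23·0+22≡22=w; d(3)→23·3+22≡13=n; e(4)→23·4+22≡10=k; r(17)→23·17+22≡23=x (all mod 26).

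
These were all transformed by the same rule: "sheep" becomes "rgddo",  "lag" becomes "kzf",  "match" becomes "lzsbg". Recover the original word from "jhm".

kin

Compare letters: s→r is +25, h→g is +25, e→d is +25 — a constant shift. It's a constant shift of +25 (ROT25).
Undoing it on jhm: j−25=k, h−25=i, m−25=n.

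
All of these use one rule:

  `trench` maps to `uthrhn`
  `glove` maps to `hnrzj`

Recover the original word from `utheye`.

treaty

In trench: t→u is +1, r→t is +2, e→h is +3, n→r is +4 — the shift increases by 1 each position. Letter i (0-indexed) is shifted by i+1, so successive shifts are 1, 2, 3, ….
Decoding utheye: u−1=t, t−2=r, h−3=e, e−4=a, y−5=t, e−6=y.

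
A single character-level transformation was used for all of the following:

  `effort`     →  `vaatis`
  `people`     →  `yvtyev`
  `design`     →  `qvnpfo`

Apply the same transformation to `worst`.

htins

e(4)→v(21) and f(5)→a(0) fit y≡5x+1 (mod 26); the inverse of 5 mod 26 is 21. Each letter's alphabet position (a=0..z=25) is mapped through 5·x+1 mod 26 — an affine cipher.
Applying it to worst: w(22)→5·22+1≡7=h; o(14)→5·14+1≡19=t; r(17)→5·17+1≡8=i; s(18)→5·18+1≡13=n; t(19)→5·19+1≡18=s (all mod 26).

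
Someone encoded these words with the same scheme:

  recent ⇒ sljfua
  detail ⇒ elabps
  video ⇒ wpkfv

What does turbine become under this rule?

ubycpuf

The shifts repeat in a cycle of length 3: positions 0,1,… shift by +1, +7, +7, then the pattern repeats.
For turbine: t+1=u, u+7=b, r+7=y, b+1=c, i+7=p, n+7=u, e+1=f.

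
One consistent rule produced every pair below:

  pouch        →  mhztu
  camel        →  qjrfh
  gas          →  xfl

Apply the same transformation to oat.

The output letters match the input read backwards, each shifted +5: pouch reversed is hcuop. Read the word backwards and shift each letter +5.
Applying it to oat: reverse → tao; then shift: t+5=y, a+5=f, o+5=t.

yft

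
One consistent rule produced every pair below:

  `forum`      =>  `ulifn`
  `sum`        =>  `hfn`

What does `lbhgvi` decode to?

Each pair mirrors across the alphabet (f↔u, o↔l, r↔i): positions sum to 25. Each letter is replaced by its mirror in the alphabet: a↔z, b↔y, c↔x, and so on (the Atbash cipher).
Decoding lbhgvi: l↔o, b↔y, h↔s, g↔t, v↔e, i↔r.

oyster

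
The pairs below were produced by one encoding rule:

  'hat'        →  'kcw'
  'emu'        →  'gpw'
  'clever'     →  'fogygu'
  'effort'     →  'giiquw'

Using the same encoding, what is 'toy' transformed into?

The shift depends on letter class: consonant h→k is +3, but vowel a→c is +2. Two shifts are in play — +2 for a/e/i/o/u, +3 for every other letter.
For toy: t(cons)+3=w, o(vowel)+2=q, y(cons)+3=b.

wqb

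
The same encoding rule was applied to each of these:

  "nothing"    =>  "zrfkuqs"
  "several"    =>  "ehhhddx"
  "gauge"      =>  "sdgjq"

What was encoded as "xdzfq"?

Shifts by position in nothing: pos 0: n→z (+12), pos 1: o→r (+3), pos 2: t→f (+12), pos 3: h→k (+3) — repeating every 2. A repeating key of period 2 is used — shifts +12, +3 over and over.
Reversing it on xdzfq: x−12=l, d−3=a, z−12=n, f−3=c, q−12=e.

lance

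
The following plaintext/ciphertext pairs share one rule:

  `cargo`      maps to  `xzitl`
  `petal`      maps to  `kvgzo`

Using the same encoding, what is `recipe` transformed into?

ivxrkv

Each pair mirrors across the alphabet (c↔x, a↔z, r↔i): positions sum to 25. This is the alphabet-reversal cipher (Atbash): a becomes z, b becomes y, etc.
For recipe: r↔i, e↔v, c↔x, i↔r, p↔k, e↔v.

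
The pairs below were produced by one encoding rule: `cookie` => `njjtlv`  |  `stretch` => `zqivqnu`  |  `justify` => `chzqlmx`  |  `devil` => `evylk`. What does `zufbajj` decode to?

shampoo

c(2)→n(13) and o(14)→j(9) fit y≡17x+5 (mod 26); the inverse of 17 mod 26 is 23. Each letter's alphabet position (a=0..z=25) is mapped through 17·x+5 mod 26 — an affine cipher.
Decoding zufbajj: z(25)→23·(25−5)≡18=s; u(20)→23·(20−5)≡7=h; f(5)→23·(5−5)≡0=a; b(1)→23·(1−5)≡12=m; a(0)→23·(0−5)≡15=p; j(9)→23·(9−5)≡14=o; j(9)→23·(9−5)≡14=o (all mod 26).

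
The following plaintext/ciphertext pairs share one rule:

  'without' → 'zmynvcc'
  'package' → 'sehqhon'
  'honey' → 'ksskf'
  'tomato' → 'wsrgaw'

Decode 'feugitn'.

In without: w→z is +3, i→m is +4, t→y is +5, h→n is +6 — the shift increases by 1 each position. Each letter shifts forward by (position + 3), i.e. 3, 4, 5, … — the shift grows by one for each successive letter.
Reversing it on feugitn: f−3=c, e−4=a, u−5=p, g−6=a, i−7=b, t−8=l, n−9=e.

capable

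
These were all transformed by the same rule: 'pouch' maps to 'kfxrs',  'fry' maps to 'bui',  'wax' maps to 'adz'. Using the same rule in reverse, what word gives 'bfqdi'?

fancy

Two steps: reverse the string, then apply a Caesar shift of +3.
Undoing it on bfqdi: shift back: b−3=y, f−3=c, q−3=n, d−3=a, i−3=f → ycnaf; then reverse → fancy.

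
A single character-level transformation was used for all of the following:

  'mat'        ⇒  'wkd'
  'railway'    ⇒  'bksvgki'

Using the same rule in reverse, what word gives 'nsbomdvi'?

Compare letters: m→w is +10, a→k is +10, t→d is +10 — a constant shift. Every letter moves 10 places later in the alphabet, wrapping around z→a.
Undoing it on nsbomdvi: n−10=d, s−10=i, b−10=r, o−10=e, m−10=c, d−10=t, v−10=l, i−10=y.

directly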